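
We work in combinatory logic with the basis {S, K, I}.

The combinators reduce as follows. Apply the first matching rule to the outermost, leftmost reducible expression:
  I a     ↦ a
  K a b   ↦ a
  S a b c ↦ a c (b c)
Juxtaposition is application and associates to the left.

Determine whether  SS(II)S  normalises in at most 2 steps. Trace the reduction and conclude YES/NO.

Answer: NO — after 2 steps the term is SS(IS), not yet normal

Reduction:
  start: SS(II)S
  →1  SS(IIS)
  →2  SS(IS)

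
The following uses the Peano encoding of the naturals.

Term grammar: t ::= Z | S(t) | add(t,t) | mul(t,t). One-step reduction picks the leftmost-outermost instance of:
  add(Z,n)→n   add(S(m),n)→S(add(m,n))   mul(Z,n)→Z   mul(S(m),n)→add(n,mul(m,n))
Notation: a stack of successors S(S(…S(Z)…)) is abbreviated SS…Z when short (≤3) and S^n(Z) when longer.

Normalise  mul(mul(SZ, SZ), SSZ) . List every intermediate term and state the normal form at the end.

  start: mul(mul(SZ, SZ), SSZ)
  →1  mul(add(SZ, mul(Z, SZ)), SSZ)
  →2  mul(S(add(Z, mul(Z, SZ))), SSZ)
  →3  add(SSZ, mul(add(Z, mul(Z, SZ)), SSZ))
  →4  S(add(SZ, mul(add(Z, mul(Z, SZ)), SSZ)))
  →5  S(S(add(Z, mul(add(Z, mul(Z, SZ)), SSZ))))
  →6  S(S(mul(add(Z, mul(Z, SZ)), SSZ)))
  →7  S(S(mul(mul(Z, SZ), SSZ)))
  →8  S(S(mul(Z, SSZ)))
  →9  SSZ

Answer: normal form = SSZ  (in 9 steps)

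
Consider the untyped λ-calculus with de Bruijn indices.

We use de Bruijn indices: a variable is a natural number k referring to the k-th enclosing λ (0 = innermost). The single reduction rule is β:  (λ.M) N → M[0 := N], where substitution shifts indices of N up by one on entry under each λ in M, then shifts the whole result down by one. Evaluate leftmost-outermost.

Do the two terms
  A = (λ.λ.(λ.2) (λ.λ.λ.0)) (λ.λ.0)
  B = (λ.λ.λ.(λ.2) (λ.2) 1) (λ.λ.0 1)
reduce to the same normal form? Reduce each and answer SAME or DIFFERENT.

Answer: DIFFERENT — A ⇓ λ.λ.λ.0, B ⇓ λ.λ.1 1

Reduction:
Term A:
  start: (λ.λ.(λ.2) (λ.λ.λ.0)) (λ.λ.0)
  [1] λ.(λ.λ.λ.0) (λ.λ.λ.0)
  [2] λ.λ.λ.0

Term B:
  start: (λ.λ.λ.(λ.2) (λ.2) 1) (λ.λ.0 1)
  [1] λ.λ.(λ.2) (λ.2) 1
  [2] λ.λ.1 1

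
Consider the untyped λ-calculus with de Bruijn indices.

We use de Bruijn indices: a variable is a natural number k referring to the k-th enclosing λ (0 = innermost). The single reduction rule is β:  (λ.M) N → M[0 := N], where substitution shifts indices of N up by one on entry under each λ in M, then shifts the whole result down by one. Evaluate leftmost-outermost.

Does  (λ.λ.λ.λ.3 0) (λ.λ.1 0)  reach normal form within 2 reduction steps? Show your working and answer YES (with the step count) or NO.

Answer: YES — reaches normal form λ.λ.λ.λ.1 0 in 2 ≤ 2 steps

Reduction:
  start: (λ.λ.λ.λ.3 0) (λ.λ.1 0)
  step 1: λ.λ.λ.(λ.λ.1 0) 0
  step 2: λ.λ.λ.λ.1 0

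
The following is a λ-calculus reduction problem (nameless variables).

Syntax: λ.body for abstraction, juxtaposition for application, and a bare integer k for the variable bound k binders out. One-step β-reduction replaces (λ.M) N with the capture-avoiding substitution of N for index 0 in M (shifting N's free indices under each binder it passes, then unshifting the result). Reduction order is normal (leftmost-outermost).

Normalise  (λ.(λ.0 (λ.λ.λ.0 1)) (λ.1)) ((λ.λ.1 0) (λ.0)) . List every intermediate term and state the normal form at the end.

  start: (λ.(λ.0 (λ.λ.λ.0 1)) (λ.1)) ((λ.λ.1 0) (λ.0))
  step 1: (λ.0 (λ.λ.λ.0 1)) (λ.(λ.λ.1 0) (λ.0))
  step 2: (λ.(λ.λ.1 0) (λ.0)) (λ.λ.λ.0 1)
  step 3: (λ.λ.1 0) (λ.0)
  step 4: λ.(λ.0) 0
  step 5: λ.0

Answer: normal form = λ.0  (in 5 steps)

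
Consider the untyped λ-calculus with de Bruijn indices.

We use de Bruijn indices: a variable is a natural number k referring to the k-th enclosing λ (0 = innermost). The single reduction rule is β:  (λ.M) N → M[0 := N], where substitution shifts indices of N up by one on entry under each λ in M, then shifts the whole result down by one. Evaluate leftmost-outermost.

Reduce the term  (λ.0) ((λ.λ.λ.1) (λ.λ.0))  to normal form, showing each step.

Answer: normal form = λ.λ.1  (in 2 steps)

Derivation:
  start: (λ.0) ((λ.λ.λ.1) (λ.λ.0))
  [1] (λ.λ.λ.1) (λ.λ.0)
  [2] λ.λ.1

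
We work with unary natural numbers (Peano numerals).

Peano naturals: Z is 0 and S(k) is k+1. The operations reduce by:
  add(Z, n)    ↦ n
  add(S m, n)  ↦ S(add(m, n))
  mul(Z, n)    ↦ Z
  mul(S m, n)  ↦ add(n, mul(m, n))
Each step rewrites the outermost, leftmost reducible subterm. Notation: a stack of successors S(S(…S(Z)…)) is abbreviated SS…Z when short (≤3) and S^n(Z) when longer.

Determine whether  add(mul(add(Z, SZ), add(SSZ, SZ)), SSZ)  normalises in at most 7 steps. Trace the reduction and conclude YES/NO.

  start: add(mul(add(Z, SZ), add(SSZ, SZ)), SSZ)
  →1  add(mul(SZ, add(SSZ, SZ)), SSZ)
  →2  add(add(add(SSZ, SZ), mul(Z, add(SSZ, SZ))), SSZ)
  →3  add(add(S(add(SZ, SZ)), mul(Z, add(SSZ, SZ))), SSZ)
  →4  add(S(add(add(SZ, SZ), mul(Z, add(SSZ, SZ)))), SSZ)
  →5  S(add(add(add(SZ, SZ), mul(Z, add(SSZ, SZ))), SSZ))
  →6  S(add(add(S(add(Z, SZ)), mul(Z, add(SSZ, SZ))), SSZ))
  →7  S(add(S(add(add(Z, SZ), mul(Z, add(SSZ, SZ)))), SSZ))

Answer: NO — after 7 steps the term is S(add(S(add(add(Z, SZ), mul(Z, add(SSZ, SZ)))), SSZ)), not yet normal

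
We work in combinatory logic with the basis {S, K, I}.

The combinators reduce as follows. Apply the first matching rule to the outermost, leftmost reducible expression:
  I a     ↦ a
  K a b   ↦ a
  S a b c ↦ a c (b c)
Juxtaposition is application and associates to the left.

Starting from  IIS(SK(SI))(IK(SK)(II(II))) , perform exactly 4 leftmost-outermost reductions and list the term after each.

  start: IIS(SK(SI))(IK(SK)(II(II)))
  →1  IS(SK(SI))(IK(SK)(II(II)))
  →2  S(SK(SI))(IK(SK)(II(II)))
  →3  S(SK(SI))(K(SK)(II(II)))
  →4  S(SK(SI))(SK)

Answer: after 4 steps: S(SK(SI))(SK)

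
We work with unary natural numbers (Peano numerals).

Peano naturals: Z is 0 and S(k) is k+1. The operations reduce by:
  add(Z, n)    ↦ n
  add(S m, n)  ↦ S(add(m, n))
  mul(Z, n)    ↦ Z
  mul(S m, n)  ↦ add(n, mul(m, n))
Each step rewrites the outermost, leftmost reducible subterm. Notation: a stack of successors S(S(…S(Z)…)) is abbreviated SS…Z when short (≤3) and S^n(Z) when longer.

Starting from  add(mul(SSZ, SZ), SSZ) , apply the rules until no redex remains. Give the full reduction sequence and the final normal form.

  start: add(mul(SSZ, SZ), SSZ)
  →1  add(add(SZ, mul(SZ, SZ)), SSZ)
  →2  add(S(add(Z, mul(SZ, SZ))), SSZ)
  →3  S(add(add(Z, mul(SZ, SZ)), SSZ))
  →4  S(add(mul(SZ, SZ), SSZ))
  →5  S(add(add(SZ, mul(Z, SZ)), SSZ))
  →6  S(add(S(add(Z, mul(Z, SZ))), SSZ))
  →7  S(S(add(add(Z, mul(Z, SZ)), SSZ)))
  →8  S(S(add(mul(Z, SZ), SSZ)))
  →9  S(S(add(Z, SSZ)))
  →10  S^4(Z)

Answer: normal form = S^4(Z)  (in 10 steps)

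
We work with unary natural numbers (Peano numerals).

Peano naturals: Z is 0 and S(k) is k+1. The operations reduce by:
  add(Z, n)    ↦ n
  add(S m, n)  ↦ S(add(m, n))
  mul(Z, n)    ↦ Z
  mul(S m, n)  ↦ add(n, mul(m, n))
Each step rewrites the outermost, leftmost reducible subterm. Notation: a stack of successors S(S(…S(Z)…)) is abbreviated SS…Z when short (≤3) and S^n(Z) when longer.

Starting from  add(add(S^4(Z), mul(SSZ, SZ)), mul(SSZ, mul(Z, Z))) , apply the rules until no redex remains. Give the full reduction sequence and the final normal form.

Answer: normal form = S^6(Z)  (in 26 steps)

Working:
  start: add(add(S^4(Z), mul(SSZ, SZ)), mul(SSZ, mul(Z, Z)))
  [1] add(S(add(SSSZ, mul(SSZ, SZ))), mul(SSZ, mul(Z, Z)))
  [2] S(add(add(SSSZ, mul(SSZ, SZ)), mul(SSZ, mul(Z, Z))))
  [3] S(add(S(add(SSZ, mul(SSZ, SZ))), mul(SSZ, mul(Z, Z))))
  [4] S(S(add(add(SSZ, mul(SSZ, SZ)), mul(SSZ, mul(Z, Z)))))
  [5] S(S(add(S(add(SZ, mul(SSZ, SZ))), mul(SSZ, mul(Z, Z)))))
  [6] S(S(S(add(add(SZ, mul(SSZ, SZ)), mul(SSZ, mul(Z, Z))))))
  [7] S(S(S(add(S(add(Z, mul(SSZ, SZ))), mul(SSZ, mul(Z, Z))))))
  [8] S(S(S(S(add(add(Z, mul(SSZ, SZ)), mul(SSZ, mul(Z, Z)))))))
  [9] S(S(S(S(add(mul(SSZ, SZ), mul(SSZ, mul(Z, Z)))))))
  [10] S(S(S(S(add(add(SZ, mul(SZ, SZ)), mul(SSZ, mul(Z, Z)))))))
  [11] S(S(S(S(add(S(add(Z, mul(SZ, SZ))), mul(SSZ, mul(Z, Z)))))))
  [12] S(S(S(S(S(add(add(Z, mul(SZ, SZ)), mul(SSZ, mul(Z, Z))))))))
  [13] S(S(S(S(S(add(mul(SZ, SZ), mul(SSZ, mul(Z, Z))))))))
  [14] S(S(S(S(S(add(add(SZ, mul(Z, SZ)), mul(SSZ, mul(Z, Z))))))))
  [15] S(S(S(S(S(add(S(add(Z, mul(Z, SZ))), mul(SSZ, mul(Z, Z))))))))
  [16] S(S(S(S(S(S(add(add(Z, mul(Z, SZ)), mul(SSZ, mul(Z, Z)))))))))
  [17] S(S(S(S(S(S(add(mul(Z, SZ), mul(SSZ, mul(Z, Z)))))))))
  [18] S(S(S(S(S(S(add(Z, mul(SSZ, mul(Z, Z)))))))))
  [19] S(S(S(S(S(S(mul(SSZ, mul(Z, Z))))))))
  [20] S(S(S(S(S(S(add(mul(Z, Z), mul(SZ, mul(Z, Z)))))))))
  [21] S(S(S(S(S(S(add(Z, mul(SZ, mul(Z, Z)))))))))
  [22] S(S(S(S(S(S(mul(SZ, mul(Z, Z))))))))
  [23] S(S(S(S(S(S(add(mul(Z, Z), mul(Z, mul(Z, Z)))))))))
  [24] S(S(S(S(S(S(add(Z, mul(Z, mul(Z, Z)))))))))
  [25] S(S(S(S(S(S(mul(Z, mul(Z, Z))))))))
  [26] S^6(Z)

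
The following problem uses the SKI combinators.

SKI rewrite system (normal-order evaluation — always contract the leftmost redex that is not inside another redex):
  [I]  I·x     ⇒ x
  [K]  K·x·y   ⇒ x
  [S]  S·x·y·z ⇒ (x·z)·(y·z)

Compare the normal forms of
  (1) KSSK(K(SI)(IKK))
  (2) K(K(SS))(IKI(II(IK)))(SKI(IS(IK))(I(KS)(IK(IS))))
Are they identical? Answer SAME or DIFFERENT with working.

Answer: DIFFERENT — A ⇓ SK(SI), B ⇓ SS

Working:
Term A:
  start: KSSK(K(SI)(IKK))
  [1] SK(K(SI)(IKK))
  [2] SK(SI)

Term B:
  start: K(K(SS))(IKI(II(IK)))(SKI(IS(IK))(I(KS)(IK(IS))))
  [1] K(SS)(SKI(IS(IK))(I(KS)(IK(IS))))
  [2] SS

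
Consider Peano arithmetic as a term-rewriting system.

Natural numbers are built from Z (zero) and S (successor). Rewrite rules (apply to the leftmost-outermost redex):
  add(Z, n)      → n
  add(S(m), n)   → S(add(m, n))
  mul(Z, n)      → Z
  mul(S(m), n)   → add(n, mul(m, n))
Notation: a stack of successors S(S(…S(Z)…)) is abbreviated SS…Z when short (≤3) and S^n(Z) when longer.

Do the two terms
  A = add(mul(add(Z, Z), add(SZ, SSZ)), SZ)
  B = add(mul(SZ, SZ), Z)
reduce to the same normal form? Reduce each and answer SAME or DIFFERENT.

Answer: SAME — A ⇓ SZ, B ⇓ SZ

Reduction:
Term A:
  start: add(mul(add(Z, Z), add(SZ, SSZ)), SZ)
  [1] add(mul(Z, add(SZ, SSZ)), SZ)
  [2] add(Z, SZ)
  [3] SZ

Term B:
  start: add(mul(SZ, SZ), Z)
  [1] add(add(SZ, mul(Z, SZ)), Z)
  [2] add(S(add(Z, mul(Z, SZ))), Z)
  [3] S(add(add(Z, mul(Z, SZ)), Z))
  [4] S(add(mul(Z, SZ), Z))
  [5] S(add(Z, Z))
  [6] SZ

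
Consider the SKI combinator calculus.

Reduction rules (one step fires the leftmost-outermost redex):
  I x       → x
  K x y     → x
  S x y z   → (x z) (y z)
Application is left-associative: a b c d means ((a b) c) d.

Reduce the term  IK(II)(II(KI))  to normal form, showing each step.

Answer: normal form = I  (in 3 steps)

Reduction:
  start: IK(II)(II(KI))
  [1] K(II)(II(KI))
  [2] II
  [3] I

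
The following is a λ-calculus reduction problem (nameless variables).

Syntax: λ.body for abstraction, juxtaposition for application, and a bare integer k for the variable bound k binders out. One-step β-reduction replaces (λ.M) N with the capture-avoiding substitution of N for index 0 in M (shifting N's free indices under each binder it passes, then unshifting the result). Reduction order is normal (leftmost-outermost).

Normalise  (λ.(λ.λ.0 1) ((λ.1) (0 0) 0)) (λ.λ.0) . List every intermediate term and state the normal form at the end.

Answer: normal form = λ.0 (λ.0)  (in 4 steps)

Derivation:
  start: (λ.(λ.λ.0 1) ((λ.1) (0 0) 0)) (λ.λ.0)
  step 1: (λ.λ.0 1) ((λ.λ.λ.0) ((λ.λ.0) (λ.λ.0)) (λ.λ.0))
  step 2: λ.0 ((λ.λ.λ.0) ((λ.λ.0) (λ.λ.0)) (λ.λ.0))
  step 3: λ.0 ((λ.λ.0) (λ.λ.0))
  step 4: λ.0 (λ.0)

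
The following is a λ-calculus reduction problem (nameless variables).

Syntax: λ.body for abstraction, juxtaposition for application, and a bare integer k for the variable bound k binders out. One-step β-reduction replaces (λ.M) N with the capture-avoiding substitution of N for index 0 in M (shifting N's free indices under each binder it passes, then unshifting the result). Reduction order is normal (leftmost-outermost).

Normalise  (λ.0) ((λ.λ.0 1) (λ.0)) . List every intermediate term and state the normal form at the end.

Answer: normal form = λ.0 (λ.0)  (in 2 steps)

Reduction:
  start: (λ.0) ((λ.λ.0 1) (λ.0))
  [1] (λ.λ.0 1) (λ.0)
  [2] λ.0 (λ.0)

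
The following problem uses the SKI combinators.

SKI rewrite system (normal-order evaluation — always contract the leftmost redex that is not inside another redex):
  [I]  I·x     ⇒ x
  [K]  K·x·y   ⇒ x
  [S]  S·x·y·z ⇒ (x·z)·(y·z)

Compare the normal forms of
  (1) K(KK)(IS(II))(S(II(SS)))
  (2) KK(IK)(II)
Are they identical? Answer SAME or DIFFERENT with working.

Term A:
  start: K(KK)(IS(II))(S(II(SS)))
  [1] KK(S(II(SS)))
  [2] K

Term B:
  start: KK(IK)(II)
  [1] K(II)
  [2] KI

Answer: DIFFERENT — A ⇓ K, B ⇓ KI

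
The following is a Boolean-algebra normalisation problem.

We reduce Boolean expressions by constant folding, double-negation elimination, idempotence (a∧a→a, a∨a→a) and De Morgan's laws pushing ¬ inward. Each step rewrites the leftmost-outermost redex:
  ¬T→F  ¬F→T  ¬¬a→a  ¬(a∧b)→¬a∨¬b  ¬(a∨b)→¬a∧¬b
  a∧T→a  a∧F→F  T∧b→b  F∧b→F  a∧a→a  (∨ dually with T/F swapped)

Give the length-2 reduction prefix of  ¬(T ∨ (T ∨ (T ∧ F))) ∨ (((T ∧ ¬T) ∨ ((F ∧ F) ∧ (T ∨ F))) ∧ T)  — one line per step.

Answer: after 2 steps: (F ∧ ¬(T ∨ (T ∧ F))) ∨ (((T ∧ ¬T) ∨ ((F ∧ F) ∧ (T ∨ F))) ∧ T)

Reduction:
  start: ¬(T ∨ (T ∨ (T ∧ F))) ∨ (((T ∧ ¬T) ∨ ((F ∧ F) ∧ (T ∨ F))) ∧ T)
  →1  (¬T ∧ ¬(T ∨ (T ∧ F))) ∨ (((T ∧ ¬T) ∨ ((F ∧ F) ∧ (T ∨ F))) ∧ T)
  →2  (F ∧ ¬(T ∨ (T ∧ F))) ∨ (((T ∧ ¬T) ∨ ((F ∧ F) ∧ (T ∨ F))) ∧ T)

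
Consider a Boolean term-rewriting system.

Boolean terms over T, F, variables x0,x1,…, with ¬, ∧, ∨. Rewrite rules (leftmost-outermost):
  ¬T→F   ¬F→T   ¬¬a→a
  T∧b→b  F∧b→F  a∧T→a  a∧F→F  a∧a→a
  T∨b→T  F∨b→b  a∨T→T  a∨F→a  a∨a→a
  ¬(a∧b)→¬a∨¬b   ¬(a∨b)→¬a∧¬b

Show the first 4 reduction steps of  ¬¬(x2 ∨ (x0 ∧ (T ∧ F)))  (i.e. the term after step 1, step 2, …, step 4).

  start: ¬¬(x2 ∨ (x0 ∧ (T ∧ F)))
  step 1: x2 ∨ (x0 ∧ (T ∧ F))
  step 2: x2 ∨ (x0 ∧ F)
  step 3: x2 ∨ F
  step 4: x2

Answer: after 4 steps: x2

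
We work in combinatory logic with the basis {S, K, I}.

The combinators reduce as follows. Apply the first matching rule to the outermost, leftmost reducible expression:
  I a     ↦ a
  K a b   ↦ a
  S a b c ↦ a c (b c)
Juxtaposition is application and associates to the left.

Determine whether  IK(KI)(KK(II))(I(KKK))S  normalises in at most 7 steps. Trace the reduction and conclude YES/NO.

  start: IK(KI)(KK(II))(I(KKK))S
  →1  K(KI)(KK(II))(I(KKK))S
  →2  KI(I(KKK))S
  →3  IS
  →4  S

Answer: YES — reaches normal form S in 4 ≤ 7 steps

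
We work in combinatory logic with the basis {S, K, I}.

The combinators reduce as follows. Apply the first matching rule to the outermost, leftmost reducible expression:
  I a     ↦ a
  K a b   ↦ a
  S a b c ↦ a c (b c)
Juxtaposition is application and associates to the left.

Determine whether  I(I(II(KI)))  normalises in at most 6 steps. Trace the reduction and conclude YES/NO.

Answer: YES — reaches normal form KI in 4 ≤ 6 steps

Reduction:
  start: I(I(II(KI)))
  step 1: I(II(KI))
  step 2: II(KI)
  step 3: I(KI)
  step 4: KI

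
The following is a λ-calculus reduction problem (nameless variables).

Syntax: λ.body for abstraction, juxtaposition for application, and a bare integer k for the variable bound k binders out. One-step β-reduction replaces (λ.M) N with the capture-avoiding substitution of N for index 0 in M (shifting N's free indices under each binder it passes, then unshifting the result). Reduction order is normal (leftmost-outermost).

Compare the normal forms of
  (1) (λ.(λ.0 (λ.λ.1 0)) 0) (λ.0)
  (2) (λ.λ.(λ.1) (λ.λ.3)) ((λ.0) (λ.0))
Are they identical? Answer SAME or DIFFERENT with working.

Term A:
  start: (λ.(λ.0 (λ.λ.1 0)) 0) (λ.0)
  →1  (λ.0 (λ.λ.1 0)) (λ.0)
  →2  (λ.0) (λ.λ.1 0)
  →3  λ.λ.1 0

Term B:
  start: (λ.λ.(λ.1) (λ.λ.3)) ((λ.0) (λ.0))
  →1  λ.(λ.1) (λ.λ.(λ.0) (λ.0))
  →2  λ.0

Answer: DIFFERENT — A ⇓ λ.λ.1 0, B ⇓ λ.0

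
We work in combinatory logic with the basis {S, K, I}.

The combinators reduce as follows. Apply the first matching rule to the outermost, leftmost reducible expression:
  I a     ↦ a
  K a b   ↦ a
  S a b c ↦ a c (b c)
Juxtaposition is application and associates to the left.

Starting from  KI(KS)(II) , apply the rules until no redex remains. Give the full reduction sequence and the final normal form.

  start: KI(KS)(II)
  →1  I(II)
  →2  II
  →3  I

Answer: normal form = I  (in 3 steps)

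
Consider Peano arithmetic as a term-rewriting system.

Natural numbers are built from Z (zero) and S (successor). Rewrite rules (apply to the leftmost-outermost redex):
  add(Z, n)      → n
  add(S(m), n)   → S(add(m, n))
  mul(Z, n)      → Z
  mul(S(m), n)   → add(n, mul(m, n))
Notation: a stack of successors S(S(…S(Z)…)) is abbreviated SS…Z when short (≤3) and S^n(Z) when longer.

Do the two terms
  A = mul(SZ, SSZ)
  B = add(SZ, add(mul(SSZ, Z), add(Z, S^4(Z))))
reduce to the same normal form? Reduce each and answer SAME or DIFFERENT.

Answer: DIFFERENT — A ⇓ SSZ, B ⇓ S^5(Z)

Reduction:
Term A:
  start: mul(SZ, SSZ)
  →1  add(SSZ, mul(Z, SSZ))
  →2  S(add(SZ, mul(Z, SSZ)))
  →3  S(S(add(Z, mul(Z, SSZ))))
  →4  S(S(mul(Z, SSZ)))
  →5  SSZ

Term B:
  start: add(SZ, add(mul(SSZ, Z), add(Z, S^4(Z))))
  →1  S(add(Z, add(mul(SSZ, Z), add(Z, S^4(Z)))))
  →2  S(add(mul(SSZ, Z), add(Z, S^4(Z))))
  →3  S(add(add(Z, mul(SZ, Z)), add(Z, S^4(Z))))
  →4  S(add(mul(SZ, Z), add(Z, S^4(Z))))
  →5  S(add(add(Z, mul(Z, Z)), add(Z, S^4(Z))))
  →6  S(add(mul(Z, Z), add(Z, S^4(Z))))
  →7  S(add(Z, add(Z, S^4(Z))))
  →8  S(add(Z, S^4(Z)))
  →9  S^5(Z)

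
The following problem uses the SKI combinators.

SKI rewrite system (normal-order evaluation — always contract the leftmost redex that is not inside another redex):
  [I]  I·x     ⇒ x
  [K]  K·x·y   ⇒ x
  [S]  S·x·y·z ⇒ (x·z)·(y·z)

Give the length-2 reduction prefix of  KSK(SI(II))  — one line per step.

  start: KSK(SI(II))
  [1] S(SI(II))
  [2] S(SII)

Answer: after 2 steps: S(SII)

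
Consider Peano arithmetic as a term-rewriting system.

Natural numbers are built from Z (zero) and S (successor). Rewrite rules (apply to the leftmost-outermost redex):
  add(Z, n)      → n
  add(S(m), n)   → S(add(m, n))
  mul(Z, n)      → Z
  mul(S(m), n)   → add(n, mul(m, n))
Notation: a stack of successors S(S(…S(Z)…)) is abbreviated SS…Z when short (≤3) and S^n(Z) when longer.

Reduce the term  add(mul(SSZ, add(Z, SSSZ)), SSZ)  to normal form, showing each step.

  start: add(mul(SSZ, add(Z, SSSZ)), SSZ)
  [1] add(add(add(Z, SSSZ), mul(SZ, add(Z, SSSZ))), SSZ)
  [2] add(add(SSSZ, mul(SZ, add(Z, SSSZ))), SSZ)
  [3] add(S(add(SSZ, mul(SZ, add(Z, SSSZ)))), SSZ)
  [4] S(add(add(SSZ, mul(SZ, add(Z, SSSZ))), SSZ))
  [5] S(add(S(add(SZ, mul(SZ, add(Z, SSSZ)))), SSZ))
  [6] S(S(add(add(SZ, mul(SZ, add(Z, SSSZ))), SSZ)))
  [7] S(S(add(S(add(Z, mul(SZ, add(Z, SSSZ)))), SSZ)))
  [8] S(S(S(add(add(Z, mul(SZ, add(Z, SSSZ))), SSZ))))
  [9] S(S(S(add(mul(SZ, add(Z, SSSZ)), SSZ))))
  [10] S(S(S(add(add(add(Z, SSSZ), mul(Z, add(Z, SSSZ))), SSZ))))
  [11] S(S(S(add(add(SSSZ, mul(Z, add(Z, SSSZ))), SSZ))))
  [12] S(S(S(add(S(add(SSZ, mul(Z, add(Z, SSSZ)))), SSZ))))
  [13] S(S(S(S(add(add(SSZ, mul(Z, add(Z, SSSZ))), SSZ)))))
  [14] S(S(S(S(add(S(add(SZ, mul(Z, add(Z, SSSZ)))), SSZ)))))
  [15] S(S(S(S(S(add(add(SZ, mul(Z, add(Z, SSSZ))), SSZ))))))
  [16] S(S(S(S(S(add(S(add(Z, mul(Z, add(Z, SSSZ)))), SSZ))))))
  [17] S(S(S(S(S(S(add(add(Z, mul(Z, add(Z, SSSZ))), SSZ)))))))
  [18] S(S(S(S(S(S(add(mul(Z, add(Z, SSSZ)), SSZ)))))))
  [19] S(S(S(S(S(S(add(Z, SSZ)))))))
  [20] S^8(Z)

Answer: normal form = S^8(Z)  (in 20 steps)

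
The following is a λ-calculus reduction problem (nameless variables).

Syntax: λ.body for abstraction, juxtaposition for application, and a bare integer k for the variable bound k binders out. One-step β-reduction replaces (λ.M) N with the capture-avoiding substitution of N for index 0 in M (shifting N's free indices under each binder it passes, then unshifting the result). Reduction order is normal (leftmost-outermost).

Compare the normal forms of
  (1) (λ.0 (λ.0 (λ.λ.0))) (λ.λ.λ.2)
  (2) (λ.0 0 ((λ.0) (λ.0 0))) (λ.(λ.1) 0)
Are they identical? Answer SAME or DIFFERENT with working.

Answer: DIFFERENT — A ⇓ λ.λ.λ.0 (λ.λ.0), B ⇓ λ.0 0

Derivation:
Term A:
  start: (λ.0 (λ.0 (λ.λ.0))) (λ.λ.λ.2)
  [1] (λ.λ.λ.2) (λ.0 (λ.λ.0))
  [2] λ.λ.λ.0 (λ.λ.0)

Term B:
  start: (λ.0 0 ((λ.0) (λ.0 0))) (λ.(λ.1) 0)
  [1] (λ.(λ.1) 0) (λ.(λ.1) 0) ((λ.0) (λ.0 0))
  [2] (λ.λ.(λ.1) 0) (λ.(λ.1) 0) ((λ.0) (λ.0 0))
  [3] (λ.(λ.1) 0) ((λ.0) (λ.0 0))
  [4] (λ.(λ.0) (λ.0 0)) ((λ.0) (λ.0 0))
  [5] (λ.0) (λ.0 0)
  [6] λ.0 0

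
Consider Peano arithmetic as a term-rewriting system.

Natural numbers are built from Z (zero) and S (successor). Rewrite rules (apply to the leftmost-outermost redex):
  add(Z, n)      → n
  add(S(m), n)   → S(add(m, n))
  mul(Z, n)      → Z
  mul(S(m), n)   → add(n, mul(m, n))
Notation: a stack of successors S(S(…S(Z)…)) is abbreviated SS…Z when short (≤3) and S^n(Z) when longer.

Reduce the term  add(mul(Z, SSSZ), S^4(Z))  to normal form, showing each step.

  start: add(mul(Z, SSSZ), S^4(Z))
  →1  add(Z, S^4(Z))
  →2  S^4(Z)

Answer: normal form = S^4(Z)  (in 2 steps)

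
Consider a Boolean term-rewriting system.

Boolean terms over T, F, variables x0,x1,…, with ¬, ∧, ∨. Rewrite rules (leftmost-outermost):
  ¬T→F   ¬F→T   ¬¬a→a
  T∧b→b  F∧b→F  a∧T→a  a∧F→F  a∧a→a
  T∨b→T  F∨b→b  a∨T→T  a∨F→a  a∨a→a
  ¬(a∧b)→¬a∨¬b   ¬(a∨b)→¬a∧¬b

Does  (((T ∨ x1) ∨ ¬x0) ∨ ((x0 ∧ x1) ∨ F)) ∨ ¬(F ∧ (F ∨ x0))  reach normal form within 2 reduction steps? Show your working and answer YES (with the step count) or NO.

  start: (((T ∨ x1) ∨ ¬x0) ∨ ((x0 ∧ x1) ∨ F)) ∨ ¬(F ∧ (F ∨ x0))
  step 1: ((T ∨ ¬x0) ∨ ((x0 ∧ x1) ∨ F)) ∨ ¬(F ∧ (F ∨ x0))
  step 2: (T ∨ ((x0 ∧ x1) ∨ F)) ∨ ¬(F ∧ (F ∨ x0))

Answer: NO — after 2 steps the term is (T ∨ ((x0 ∧ x1) ∨ F)) ∨ ¬(F ∧ (F ∨ x0)), not yet normal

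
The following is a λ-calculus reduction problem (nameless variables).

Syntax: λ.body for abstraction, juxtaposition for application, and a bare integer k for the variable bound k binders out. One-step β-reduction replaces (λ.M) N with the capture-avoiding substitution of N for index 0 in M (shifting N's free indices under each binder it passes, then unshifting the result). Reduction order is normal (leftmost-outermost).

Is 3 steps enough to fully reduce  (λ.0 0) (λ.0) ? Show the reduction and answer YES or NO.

  start: (λ.0 0) (λ.0)
  →1  (λ.0) (λ.0)
  →2  λ.0

Answer: YES — reaches normal form λ.0 in 2 ≤ 3 steps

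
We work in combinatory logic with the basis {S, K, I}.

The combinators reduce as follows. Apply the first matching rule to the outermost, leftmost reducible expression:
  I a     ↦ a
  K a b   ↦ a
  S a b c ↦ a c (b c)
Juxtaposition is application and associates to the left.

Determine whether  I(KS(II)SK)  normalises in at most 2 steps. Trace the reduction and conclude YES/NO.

  start: I(KS(II)SK)
  [1] KS(II)SK
  [2] SSK

Answer: YES — reaches normal form SSK in 2 ≤ 2 steps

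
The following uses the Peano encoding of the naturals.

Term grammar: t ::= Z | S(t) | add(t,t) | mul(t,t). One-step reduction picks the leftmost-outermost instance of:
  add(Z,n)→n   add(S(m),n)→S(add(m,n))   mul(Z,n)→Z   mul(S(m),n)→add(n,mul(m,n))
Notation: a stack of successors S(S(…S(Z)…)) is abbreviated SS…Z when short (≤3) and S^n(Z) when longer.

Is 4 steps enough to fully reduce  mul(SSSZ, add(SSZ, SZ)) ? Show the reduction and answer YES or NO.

  start: mul(SSSZ, add(SSZ, SZ))
  [1] add(add(SSZ, SZ), mul(SSZ, add(SSZ, SZ)))
  [2] add(S(add(SZ, SZ)), mul(SSZ, add(SSZ, SZ)))
  [3] S(add(add(SZ, SZ), mul(SSZ, add(SSZ, SZ))))
  [4] S(add(S(add(Z, SZ)), mul(SSZ, add(SSZ, SZ))))

Answer: NO — after 4 steps the term is S(add(S(add(Z, SZ)), mul(SSZ, add(SSZ, SZ)))), not yet normal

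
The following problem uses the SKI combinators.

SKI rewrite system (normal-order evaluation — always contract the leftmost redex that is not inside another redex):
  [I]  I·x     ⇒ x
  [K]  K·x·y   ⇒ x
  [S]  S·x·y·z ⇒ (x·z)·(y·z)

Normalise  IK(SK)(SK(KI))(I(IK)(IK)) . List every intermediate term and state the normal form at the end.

  start: IK(SK)(SK(KI))(I(IK)(IK))
  →1  K(SK)(SK(KI))(I(IK)(IK))
  →2  SK(I(IK)(IK))
  →3  SK(IK(IK))
  →4  SK(K(IK))
  →5  SK(KK)

Answer: normal form = SK(KK)  (in 5 steps)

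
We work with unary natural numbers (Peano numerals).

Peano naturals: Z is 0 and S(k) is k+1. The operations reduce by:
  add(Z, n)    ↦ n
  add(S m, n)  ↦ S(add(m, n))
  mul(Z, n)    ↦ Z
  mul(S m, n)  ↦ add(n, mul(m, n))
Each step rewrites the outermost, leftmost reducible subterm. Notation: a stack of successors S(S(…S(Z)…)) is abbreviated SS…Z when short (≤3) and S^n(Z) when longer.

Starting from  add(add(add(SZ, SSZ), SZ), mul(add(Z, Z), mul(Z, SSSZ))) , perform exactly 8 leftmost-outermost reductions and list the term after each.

Answer: after 8 steps: S(S(S(add(add(Z, SZ), mul(add(Z, Z), mul(Z, SSSZ))))))

Derivation:
  start: add(add(add(SZ, SSZ), SZ), mul(add(Z, Z), mul(Z, SSSZ)))
  [1] add(add(S(add(Z, SSZ)), SZ), mul(add(Z, Z), mul(Z, SSSZ)))
  [2] add(S(add(add(Z, SSZ), SZ)), mul(add(Z, Z), mul(Z, SSSZ)))
  [3] S(add(add(add(Z, SSZ), SZ), mul(add(Z, Z), mul(Z, SSSZ))))
  [4] S(add(add(SSZ, SZ), mul(add(Z, Z), mul(Z, SSSZ))))
  [5] S(add(S(add(SZ, SZ)), mul(add(Z, Z), mul(Z, SSSZ))))
  [6] S(S(add(add(SZ, SZ), mul(add(Z, Z), mul(Z, SSSZ)))))
  [7] S(S(add(S(add(Z, SZ)), mul(add(Z, Z), mul(Z, SSSZ)))))
  [8] S(S(S(add(add(Z, SZ), mul(add(Z, Z), mul(Z, SSSZ))))))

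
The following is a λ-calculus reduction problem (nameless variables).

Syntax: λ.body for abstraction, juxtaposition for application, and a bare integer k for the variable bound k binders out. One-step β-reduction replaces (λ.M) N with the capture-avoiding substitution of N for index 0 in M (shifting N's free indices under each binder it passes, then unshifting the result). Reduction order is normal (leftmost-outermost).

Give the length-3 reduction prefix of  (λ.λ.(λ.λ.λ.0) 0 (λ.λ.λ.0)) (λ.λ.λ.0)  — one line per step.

Answer: after 3 steps: λ.λ.0

Working:
  start: (λ.λ.(λ.λ.λ.0) 0 (λ.λ.λ.0)) (λ.λ.λ.0)
  [1] λ.(λ.λ.λ.0) 0 (λ.λ.λ.0)
  [2] λ.(λ.λ.0) (λ.λ.λ.0)
  [3] λ.λ.0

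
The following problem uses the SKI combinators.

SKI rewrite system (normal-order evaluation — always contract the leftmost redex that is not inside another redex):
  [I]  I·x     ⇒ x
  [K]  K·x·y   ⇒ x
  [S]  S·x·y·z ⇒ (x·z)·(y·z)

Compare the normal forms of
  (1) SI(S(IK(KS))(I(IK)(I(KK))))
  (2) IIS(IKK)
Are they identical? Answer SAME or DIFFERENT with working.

Term A:
  start: SI(S(IK(KS))(I(IK)(I(KK))))
  →1  SI(S(K(KS))(I(IK)(I(KK))))
  →2  SI(S(K(KS))(IK(I(KK))))
  →3  SI(S(K(KS))(K(I(KK))))
  →4  SI(S(K(KS))(K(KK)))

Term B:
  start: IIS(IKK)
  →1  IS(IKK)
  →2  S(IKK)
  →3  S(KK)

Answer: DIFFERENT — A ⇓ SI(S(K(KS))(K(KK))), B ⇓ S(KK)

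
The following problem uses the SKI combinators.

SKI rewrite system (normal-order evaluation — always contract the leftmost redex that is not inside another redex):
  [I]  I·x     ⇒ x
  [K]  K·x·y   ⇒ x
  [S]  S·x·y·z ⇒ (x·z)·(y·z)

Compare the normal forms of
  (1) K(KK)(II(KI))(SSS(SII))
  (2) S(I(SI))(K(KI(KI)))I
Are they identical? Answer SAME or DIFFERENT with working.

Answer: DIFFERENT — A ⇓ K, B ⇓ I

Derivation:
Term A:
  start: K(KK)(II(KI))(SSS(SII))
  [1] KK(SSS(SII))
  [2] K

Term B:
  start: S(I(SI))(K(KI(KI)))I
  [1] I(SI)I(K(KI(KI))I)
  [2] SII(K(KI(KI))I)
  [3] I(K(KI(KI))I)(I(K(KI(KI))I))
  [4] K(KI(KI))I(I(K(KI(KI))I))
  [5] KI(KI)(I(K(KI(KI))I))
  [6] I(I(K(KI(KI))I))
  [7] I(K(KI(KI))I)
  [8] K(KI(KI))I
  [9] KI(KI)
  [10] I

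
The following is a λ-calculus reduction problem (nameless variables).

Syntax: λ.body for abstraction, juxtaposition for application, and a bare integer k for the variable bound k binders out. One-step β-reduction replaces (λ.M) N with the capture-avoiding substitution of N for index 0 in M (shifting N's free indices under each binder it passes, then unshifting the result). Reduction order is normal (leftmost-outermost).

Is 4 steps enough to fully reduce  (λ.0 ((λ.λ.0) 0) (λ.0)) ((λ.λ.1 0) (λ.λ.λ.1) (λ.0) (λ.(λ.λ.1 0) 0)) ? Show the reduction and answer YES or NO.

  start: (λ.0 ((λ.λ.0) 0) (λ.0)) ((λ.λ.1 0) (λ.λ.λ.1) (λ.0) (λ.(λ.λ.1 0) 0))
  step 1: (λ.λ.1 0) (λ.λ.λ.1) (λ.0) (λ.(λ.λ.1 0) 0) ((λ.λ.0) ((λ.λ.1 0) (λ.λ.λ.1) (λ.0) (λ.(λ.λ.1 0) 0))) (λ.0)
  step 2: (λ.(λ.λ.λ.1) 0) (λ.0) (λ.(λ.λ.1 0) 0) ((λ.λ.0) ((λ.λ.1 0) (λ.λ.λ.1) (λ.0) (λ.(λ.λ.1 0) 0))) (λ.0)
  step 3: (λ.λ.λ.1) (λ.0) (λ.(λ.λ.1 0) 0) ((λ.λ.0) ((λ.λ.1 0) (λ.λ.λ.1) (λ.0) (λ.(λ.λ.1 0) 0))) (λ.0)
  step 4: (λ.λ.1) (λ.(λ.λ.1 0) 0) ((λ.λ.0) ((λ.λ.1 0) (λ.λ.λ.1) (λ.0) (λ.(λ.λ.1 0) 0))) (λ.0)

Answer: NO — after 4 steps the term is (λ.λ.1) (λ.(λ.λ.1 0) 0) ((λ.λ.0) ((λ.λ.1 0) (λ.λ.λ.1) (λ.0) (λ.(λ.λ.1 0) 0))) (λ.0), not yet normal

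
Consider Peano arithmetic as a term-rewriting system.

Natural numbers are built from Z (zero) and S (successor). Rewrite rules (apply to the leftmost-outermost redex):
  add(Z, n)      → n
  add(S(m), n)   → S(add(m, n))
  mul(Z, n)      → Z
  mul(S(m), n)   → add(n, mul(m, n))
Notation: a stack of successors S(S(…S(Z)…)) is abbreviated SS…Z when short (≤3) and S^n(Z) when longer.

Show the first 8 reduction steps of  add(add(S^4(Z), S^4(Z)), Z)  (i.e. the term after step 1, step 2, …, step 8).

  start: add(add(S^4(Z), S^4(Z)), Z)
  →1  add(S(add(SSSZ, S^4(Z))), Z)
  →2  S(add(add(SSSZ, S^4(Z)), Z))
  →3  S(add(S(add(SSZ, S^4(Z))), Z))
  →4  S(S(add(add(SSZ, S^4(Z)), Z)))
  →5  S(S(add(S(add(SZ, S^4(Z))), Z)))
  →6  S(S(S(add(add(SZ, S^4(Z)), Z))))
  →7  S(S(S(add(S(add(Z, S^4(Z))), Z))))
  →8  S(S(S(S(add(add(Z, S^4(Z)), Z)))))

Answer: after 8 steps: S(S(S(S(add(add(Z, S^4(Z)), Z)))))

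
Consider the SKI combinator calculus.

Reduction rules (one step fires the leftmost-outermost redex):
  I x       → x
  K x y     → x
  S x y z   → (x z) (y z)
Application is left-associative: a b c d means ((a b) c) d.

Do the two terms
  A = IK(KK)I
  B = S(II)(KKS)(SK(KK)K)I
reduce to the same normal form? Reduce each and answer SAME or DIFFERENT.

Term A:
  start: IK(KK)I
  step 1: K(KK)I
  step 2: KK

Term B:
  start: S(II)(KKS)(SK(KK)K)I
  step 1: II(SK(KK)K)(KKS(SK(KK)K))I
  step 2: I(SK(KK)K)(KKS(SK(KK)K))I
  step 3: SK(KK)K(KKS(SK(KK)K))I
  step 4: KK(KKK)(KKS(SK(KK)K))I
  step 5: K(KKS(SK(KK)K))I
  step 6: KKS(SK(KK)K)
  step 7: K(SK(KK)K)
  step 8: K(KK(KKK))
  step 9: KK

Answer: SAME — A ⇓ KK, B ⇓ KK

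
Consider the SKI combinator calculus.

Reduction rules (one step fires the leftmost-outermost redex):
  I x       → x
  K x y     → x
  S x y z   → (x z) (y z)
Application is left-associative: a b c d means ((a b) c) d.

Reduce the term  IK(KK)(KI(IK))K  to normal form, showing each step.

  start: IK(KK)(KI(IK))K
  step 1: K(KK)(KI(IK))K
  step 2: KKK
  step 3: K

Answer: normal form = K  (in 3 steps)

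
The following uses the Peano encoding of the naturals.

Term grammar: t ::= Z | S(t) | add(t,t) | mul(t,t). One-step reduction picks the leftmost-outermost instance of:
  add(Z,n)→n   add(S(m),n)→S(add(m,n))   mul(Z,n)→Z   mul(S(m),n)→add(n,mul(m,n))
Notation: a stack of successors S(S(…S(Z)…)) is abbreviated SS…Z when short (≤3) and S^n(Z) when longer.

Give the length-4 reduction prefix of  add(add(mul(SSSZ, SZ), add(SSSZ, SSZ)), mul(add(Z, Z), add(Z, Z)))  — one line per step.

  start: add(add(mul(SSSZ, SZ), add(SSSZ, SSZ)), mul(add(Z, Z), add(Z, Z)))
  step 1: add(add(add(SZ, mul(SSZ, SZ)), add(SSSZ, SSZ)), mul(add(Z, Z), add(Z, Z)))
  step 2: add(add(S(add(Z, mul(SSZ, SZ))), add(SSSZ, SSZ)), mul(add(Z, Z), add(Z, Z)))
  step 3: add(S(add(add(Z, mul(SSZ, SZ)), add(SSSZ, SSZ))), mul(add(Z, Z), add(Z, Z)))
  step 4: S(add(add(add(Z, mul(SSZ, SZ)), add(SSSZ, SSZ)), mul(add(Z, Z), add(Z, Z))))

Answer: after 4 steps: S(add(add(add(Z, mul(SSZ, SZ)), add(SSSZ, SSZ)), mul(add(Z, Z), add(Z, Z))))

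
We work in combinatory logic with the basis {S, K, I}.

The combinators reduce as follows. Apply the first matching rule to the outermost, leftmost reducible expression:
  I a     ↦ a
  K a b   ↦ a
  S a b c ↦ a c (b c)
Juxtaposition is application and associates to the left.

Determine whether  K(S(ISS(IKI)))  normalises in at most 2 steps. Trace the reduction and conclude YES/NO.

  start: K(S(ISS(IKI)))
  step 1: K(S(SS(IKI)))
  step 2: K(S(SS(KI)))

Answer: YES — reaches normal form K(S(SS(KI))) in 2 ≤ 2 steps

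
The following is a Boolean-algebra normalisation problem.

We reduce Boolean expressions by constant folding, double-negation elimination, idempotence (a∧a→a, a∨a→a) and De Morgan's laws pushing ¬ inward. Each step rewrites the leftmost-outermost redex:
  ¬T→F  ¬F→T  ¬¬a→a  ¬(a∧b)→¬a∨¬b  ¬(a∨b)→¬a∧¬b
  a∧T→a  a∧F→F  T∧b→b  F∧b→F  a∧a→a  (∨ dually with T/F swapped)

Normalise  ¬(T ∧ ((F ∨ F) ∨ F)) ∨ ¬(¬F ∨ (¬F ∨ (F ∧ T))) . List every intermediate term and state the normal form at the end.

  start: ¬(T ∧ ((F ∨ F) ∨ F)) ∨ ¬(¬F ∨ (¬F ∨ (F ∧ T)))
  [1] (¬T ∨ ¬((F ∨ F) ∨ F)) ∨ ¬(¬F ∨ (¬F ∨ (F ∧ T)))
  [2] (F ∨ ¬((F ∨ F) ∨ F)) ∨ ¬(¬F ∨ (¬F ∨ (F ∧ T)))
  [3] ¬((F ∨ F) ∨ F) ∨ ¬(¬F ∨ (¬F ∨ (F ∧ T)))
  [4] (¬(F ∨ F) ∧ ¬F) ∨ ¬(¬F ∨ (¬F ∨ (F ∧ T)))
  [5] ((¬F ∧ ¬F) ∧ ¬F) ∨ ¬(¬F ∨ (¬F ∨ (F ∧ T)))
  [6] (¬F ∧ ¬F) ∨ ¬(¬F ∨ (¬F ∨ (F ∧ T)))
  [7] ¬F ∨ ¬(¬F ∨ (¬F ∨ (F ∧ T)))
  [8] T ∨ ¬(¬F ∨ (¬F ∨ (F ∧ T)))
  [9] T

Answer: normal form = T  (in 9 steps)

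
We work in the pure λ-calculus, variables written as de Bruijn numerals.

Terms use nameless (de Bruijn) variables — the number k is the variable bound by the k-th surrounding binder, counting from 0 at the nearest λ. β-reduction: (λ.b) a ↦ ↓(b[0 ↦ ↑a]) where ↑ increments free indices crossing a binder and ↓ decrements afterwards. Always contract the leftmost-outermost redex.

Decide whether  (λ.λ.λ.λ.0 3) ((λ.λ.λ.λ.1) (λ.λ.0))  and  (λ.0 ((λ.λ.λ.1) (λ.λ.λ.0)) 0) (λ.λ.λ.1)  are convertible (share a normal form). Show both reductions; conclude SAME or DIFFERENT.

Answer: DIFFERENT — A ⇓ λ.λ.λ.0 (λ.λ.λ.1), B ⇓ λ.λ.λ.λ.1

Derivation:
Term A:
  start: (λ.λ.λ.λ.0 3) ((λ.λ.λ.λ.1) (λ.λ.0))
  [1] λ.λ.λ.0 ((λ.λ.λ.λ.1) (λ.λ.0))
  [2] λ.λ.λ.0 (λ.λ.λ.1)

Term B:
  start: (λ.0 ((λ.λ.λ.1) (λ.λ.λ.0)) 0) (λ.λ.λ.1)
  [1] (λ.λ.λ.1) ((λ.λ.λ.1) (λ.λ.λ.0)) (λ.λ.λ.1)
  [2] (λ.λ.1) (λ.λ.λ.1)
  [3] λ.λ.λ.λ.1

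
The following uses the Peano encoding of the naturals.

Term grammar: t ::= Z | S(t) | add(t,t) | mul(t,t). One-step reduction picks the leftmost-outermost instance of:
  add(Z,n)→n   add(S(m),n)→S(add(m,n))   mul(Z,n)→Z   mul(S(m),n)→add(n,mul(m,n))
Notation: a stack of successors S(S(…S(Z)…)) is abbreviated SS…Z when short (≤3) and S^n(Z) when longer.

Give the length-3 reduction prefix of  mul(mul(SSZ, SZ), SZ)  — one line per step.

Answer: after 3 steps: add(SZ, mul(add(Z, mul(SZ, SZ)), SZ))

Derivation:
  start: mul(mul(SSZ, SZ), SZ)
  step 1: mul(add(SZ, mul(SZ, SZ)), SZ)
  step 2: mul(S(add(Z, mul(SZ, SZ))), SZ)
  step 3: add(SZ, mul(add(Z, mul(SZ, SZ)), SZ))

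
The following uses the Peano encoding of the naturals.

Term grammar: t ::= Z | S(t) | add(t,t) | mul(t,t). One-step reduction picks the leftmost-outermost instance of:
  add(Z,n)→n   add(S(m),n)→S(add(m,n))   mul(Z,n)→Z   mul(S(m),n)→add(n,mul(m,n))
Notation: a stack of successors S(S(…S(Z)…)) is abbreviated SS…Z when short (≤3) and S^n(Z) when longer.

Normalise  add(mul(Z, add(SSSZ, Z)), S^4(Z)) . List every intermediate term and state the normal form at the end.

  start: add(mul(Z, add(SSSZ, Z)), S^4(Z))
  →1  add(Z, S^4(Z))
  →2  S^4(Z)

Answer: normal form = S^4(Z)  (in 2 steps)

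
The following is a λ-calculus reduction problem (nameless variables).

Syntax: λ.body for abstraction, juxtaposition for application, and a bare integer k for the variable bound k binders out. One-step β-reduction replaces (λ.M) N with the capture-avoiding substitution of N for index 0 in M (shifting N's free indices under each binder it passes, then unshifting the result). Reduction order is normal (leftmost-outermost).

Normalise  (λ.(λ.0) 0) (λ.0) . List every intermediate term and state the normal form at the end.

Answer: normal form = λ.0  (in 2 steps)

Reduction:
  start: (λ.(λ.0) 0) (λ.0)
  step 1: (λ.0) (λ.0)
  step 2: λ.0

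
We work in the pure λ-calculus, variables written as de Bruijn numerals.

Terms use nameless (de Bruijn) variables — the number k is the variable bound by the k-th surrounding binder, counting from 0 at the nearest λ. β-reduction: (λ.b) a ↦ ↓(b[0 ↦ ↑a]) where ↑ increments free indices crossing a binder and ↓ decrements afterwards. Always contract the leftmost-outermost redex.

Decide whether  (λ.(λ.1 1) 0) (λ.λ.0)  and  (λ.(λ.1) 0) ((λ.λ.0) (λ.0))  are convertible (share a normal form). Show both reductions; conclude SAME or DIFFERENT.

Term A:
  start: (λ.(λ.1 1) 0) (λ.λ.0)
  step 1: (λ.(λ.λ.0) (λ.λ.0)) (λ.λ.0)
  step 2: (λ.λ.0) (λ.λ.0)
  step 3: λ.0

Term B:
  start: (λ.(λ.1) 0) ((λ.λ.0) (λ.0))
  step 1: (λ.(λ.λ.0) (λ.0)) ((λ.λ.0) (λ.0))
  step 2: (λ.λ.0) (λ.0)
  step 3: λ.0

Answer: SAME — A ⇓ λ.0, B ⇓ λ.0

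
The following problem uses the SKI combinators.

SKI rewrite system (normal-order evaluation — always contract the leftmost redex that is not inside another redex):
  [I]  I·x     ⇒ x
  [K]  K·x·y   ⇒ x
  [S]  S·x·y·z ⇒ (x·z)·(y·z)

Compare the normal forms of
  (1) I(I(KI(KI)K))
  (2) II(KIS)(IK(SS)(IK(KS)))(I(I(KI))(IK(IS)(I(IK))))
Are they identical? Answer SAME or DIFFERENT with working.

Answer: DIFFERENT — A ⇓ K, B ⇓ SSI

Reduction:
Term A:
  start: I(I(KI(KI)K))
  →1  I(KI(KI)K)
  →2  KI(KI)K
  →3  IK
  →4  K

Term B:
  start: II(KIS)(IK(SS)(IK(KS)))(I(I(KI))(IK(IS)(I(IK))))
  →1  I(KIS)(IK(SS)(IK(KS)))(I(I(KI))(IK(IS)(I(IK))))
  →2  KIS(IK(SS)(IK(KS)))(I(I(KI))(IK(IS)(I(IK))))
  →3  I(IK(SS)(IK(KS)))(I(I(KI))(IK(IS)(I(IK))))
  →4  IK(SS)(IK(KS))(I(I(KI))(IK(IS)(I(IK))))
  →5  K(SS)(IK(KS))(I(I(KI))(IK(IS)(I(IK))))
  →6  SS(I(I(KI))(IK(IS)(I(IK))))
  →7  SS(I(KI)(IK(IS)(I(IK))))
  →8  SS(KI(IK(IS)(I(IK))))
  →9  SSI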